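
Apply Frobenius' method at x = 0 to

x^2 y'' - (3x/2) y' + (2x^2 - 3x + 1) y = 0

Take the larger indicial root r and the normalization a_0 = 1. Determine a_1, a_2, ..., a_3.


Write in Frobenius form y'' + (p(x)/x) y' + (q(x)/x^2) y = 0:
  p(x) = -3/2,  q(x) = 2x^2 - 3x + 1.
Indicial equation: r(r-1) + (-3/2) r + (1) = 0 -> roots r_1 = 2, r_2 = 1/2.
Take r = r_1 = 2. Let y(x) = x^r sum_{n>=0} a_n x^n with a_0 = 1.
Substitute y = x^r sum a_n x^n and match x^{r+n}. The recurrence is
  D(n) a_n - 3 a_{n-1} + 2 a_{n-2} = 0,  where D(n) = (r+n)(r+n-1) + (-3/2)(r+n) + (1).
  a_n = [3 a_{n-1} - 2 a_{n-2}] / D(n).
Since the indicial polynomial factors as (r - r_1)(r - r_2), D(n) = (r_1 + n - r_1)(r_1 + n - r_2) = n(n + 3/2).
Evaluating step by step (a_0 = 1):
  n = 1: D(1) = 1(1 + 3/2) = 5/2; numerator = 3(1) = 3; a_1 = (3)/(5/2) = 6/5
  n = 2: D(2) = 2(2 + 3/2) = 7; numerator = 3(6/5) - 2(1) = 8/5; a_2 = (8/5)/(7) = 8/35
  n = 3: D(3) = 3(3 + 3/2) = 27/2; numerator = 3(8/35) - 2(6/5) = -12/7; a_3 = (-12/7)/(27/2) = -8/63

r = 2; a_0 = 1; a_1 = 6/5; a_2 = 8/35; a_3 = -8/63


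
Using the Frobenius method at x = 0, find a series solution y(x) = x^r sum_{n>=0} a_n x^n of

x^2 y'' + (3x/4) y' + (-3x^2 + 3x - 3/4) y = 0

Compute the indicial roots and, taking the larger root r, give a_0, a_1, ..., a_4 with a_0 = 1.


Write in Frobenius form y'' + (p(x)/x) y' + (q(x)/x^2) y = 0:
  p(x) = 3/4,  q(x) = -3x^2 + 3x - 3/4.
Indicial equation: r(r-1) + (3/4) r + (-3/4) = 0 -> roots r_1 = 1, r_2 = -3/4.
Take r = r_1 = 1. Let y(x) = x^r sum_{n>=0} a_n x^n with a_0 = 1.
Substitute y = x^r sum a_n x^n and match x^{r+n}. The recurrence is
  D(n) a_n + 3 a_{n-1} - 3 a_{n-2} = 0,  where D(n) = (r+n)(r+n-1) + (3/4)(r+n) + (-3/4).
  a_n = [-3 a_{n-1} + 3 a_{n-2}] / D(n).
Since the indicial polynomial factors as (r - r_1)(r - r_2), D(n) = (r_1 + n - r_1)(r_1 + n - r_2) = n(n + 7/4).
Evaluating step by step (a_0 = 1):
  n = 1: D(1) = 1(1 + 7/4) = 11/4; numerator = -3(1) = -3; a_1 = (-3)/(11/4) = -12/11
  n = 2: D(2) = 2(2 + 7/4) = 15/2; numerator = -3(-12/11) + 3(1) = 69/11; a_2 = (69/11)/(15/2) = 46/55
  n = 3: D(3) = 3(3 + 7/4) = 57/4; numerator = -3(46/55) + 3(-12/11) = -318/55; a_3 = (-318/55)/(57/4) = -424/1045
  n = 4: D(4) = 4(4 + 7/4) = 23; numerator = -3(-424/1045) + 3(46/55) = 354/95; a_4 = (354/95)/(23) = 354/2185

r = 1; a_0 = 1; a_1 = -12/11; a_2 = 46/55; a_3 = -424/1045; a_4 = 354/2185


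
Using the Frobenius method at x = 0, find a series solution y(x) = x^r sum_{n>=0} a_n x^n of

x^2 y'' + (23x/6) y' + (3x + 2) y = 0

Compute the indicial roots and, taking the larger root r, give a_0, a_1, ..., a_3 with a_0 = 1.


Write in Frobenius form y'' + (p(x)/x) y' + (q(x)/x^2) y = 0:
  p(x) = 23/6,  q(x) = 3x + 2.
Indicial equation: r(r-1) + (23/6) r + (2) = 0 -> roots r_1 = -4/3, r_2 = -3/2.
Take r = r_1 = -4/3. Let y(x) = x^r sum_{n>=0} a_n x^n with a_0 = 1.
Substitute y = x^r sum a_n x^n and match x^{r+n}. The recurrence is
  D(n) a_n + 3 a_{n-1} = 0,  where D(n) = (r+n)(r+n-1) + (23/6)(r+n) + (2).
  a_n = -3 / D(n) * a_{n-1}.
Since the indicial polynomial factors as (r - r_1)(r - r_2), D(n) = (r_1 + n - r_1)(r_1 + n - r_2) = n(n + 1/6).
Evaluating step by step (a_0 = 1):
  n = 1: D(1) = 1(1 + 1/6) = 7/6; numerator = -3(1) = -3; a_1 = (-3)/(7/6) = -18/7
  n = 2: D(2) = 2(2 + 1/6) = 13/3; numerator = -3(-18/7) = 54/7; a_2 = (54/7)/(13/3) = 162/91
  n = 3: D(3) = 3(3 + 1/6) = 19/2; numerator = -3(162/91) = -486/91; a_3 = (-486/91)/(19/2) = -972/1729

r = -4/3; a_0 = 1; a_1 = -18/7; a_2 = 162/91; a_3 = -972/1729


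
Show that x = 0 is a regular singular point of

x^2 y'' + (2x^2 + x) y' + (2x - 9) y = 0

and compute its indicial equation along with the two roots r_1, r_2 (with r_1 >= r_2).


Divide by x^2 to reach normal form y'' + P_1(x) y' + P_2(x) y = 0 with P_1(x) = 2 + 1/x and P_2(x) = 2/x - 9/x^2.
x = 0 is a singular point because the y'-coefficient 2 + 1/x has a pole at x = 0 and the y-coefficient 2/x - 9/x^2 has a pole at x = 0.
It is a regular singular point because x P_1(x) = p(x) = 2x + 1 and x^2 P_2(x) = q(x) = 2x - 9 are polynomials, hence analytic at x = 0.
p(0) = 1,  q(0) = -9.
Indicial equation: r(r-1) + p(0) r + q(0) = 0, i.e. r^2 + (p(0) - 1) r + q(0) = 0, i.e. r^2 - 9 = 0.
Discriminant: (0)^2 - 4(-9) = 36, so r = (0 ± 6)/2.
Solving: r_1 = 3, r_2 = -3.

indicial: r^2 - 9 = 0; roots r_1 = 3, r_2 = -3


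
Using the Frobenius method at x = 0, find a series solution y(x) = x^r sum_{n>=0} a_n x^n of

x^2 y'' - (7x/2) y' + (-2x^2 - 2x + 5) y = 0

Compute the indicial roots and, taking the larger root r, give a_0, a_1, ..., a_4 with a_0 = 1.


Write in Frobenius form y'' + (p(x)/x) y' + (q(x)/x^2) y = 0:
  p(x) = -7/2,  q(x) = -2x^2 - 2x + 5.
Indicial equation: r(r-1) + (-7/2) r + (5) = 0 -> roots r_1 = 5/2, r_2 = 2.
Take r = r_1 = 5/2. Let y(x) = x^r sum_{n>=0} a_n x^n with a_0 = 1.
Substitute y = x^r sum a_n x^n and match x^{r+n}. The recurrence is
  D(n) a_n - 2 a_{n-1} - 2 a_{n-2} = 0,  where D(n) = (r+n)(r+n-1) + (-7/2)(r+n) + (5).
  a_n = [2 a_{n-1} + 2 a_{n-2}] / D(n).
Since the indicial polynomial factors as (r - r_1)(r - r_2), D(n) = (r_1 + n - r_1)(r_1 + n - r_2) = n(n + 1/2).
Evaluating step by step (a_0 = 1):
  n = 1: D(1) = 1(1 + 1/2) = 3/2; numerator = 2(1) = 2; a_1 = (2)/(3/2) = 4/3
  n = 2: D(2) = 2(2 + 1/2) = 5; numerator = 2(4/3) + 2(1) = 14/3; a_2 = (14/3)/(5) = 14/15
  n = 3: D(3) = 3(3 + 1/2) = 21/2; numerator = 2(14/15) + 2(4/3) = 68/15; a_3 = (68/15)/(21/2) = 136/315
  n = 4: D(4) = 4(4 + 1/2) = 18; numerator = 2(136/315) + 2(14/15) = 172/63; a_4 = (172/63)/(18) = 86/567

r = 5/2; a_0 = 1; a_1 = 4/3; a_2 = 14/15; a_3 = 136/315; a_4 = 86/567


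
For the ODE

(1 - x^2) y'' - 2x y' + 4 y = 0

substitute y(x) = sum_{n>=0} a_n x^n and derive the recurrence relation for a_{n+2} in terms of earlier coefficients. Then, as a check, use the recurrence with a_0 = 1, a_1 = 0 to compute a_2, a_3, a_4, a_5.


Substitute y = sum_n a_n x^n.
(1 - 1 x^2) y'' contributes (n+2)(n+1) a_{n+2} - n(n-1) a_n at x^n.
-2 x y'(x) contributes -2 n a_n at x^n.
4 y(x) contributes 4 a_n at x^n.
Matching x^n: (n+2)(n+1) a_{n+2} + (-n(n-1) - 2 n + 4) a_n = 0.
Thus a_{n+2} = (n(n-1) + 2 n - 4) / ((n+1)(n+2)) * a_n.

Check with a_0 = 1, a_1 = 0 (apply the recurrence for n = 0, 1, 2, 3): a_0 = 1, a_1 = 0, a_2 = -2, a_3 = 0, a_4 = -1/3, a_5 = 0.

a_(n+2) = (n(n-1) + 2 n - 4) / ((n+1)(n+2)) * a_n; check: a_0 = 1, a_1 = 0, a_2 = -2, a_3 = 0, a_4 = -1/3, a_5 = 0


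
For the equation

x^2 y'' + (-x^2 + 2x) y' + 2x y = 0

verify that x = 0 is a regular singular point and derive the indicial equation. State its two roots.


Divide by x^2 to reach normal form y'' + P_1(x) y' + P_2(x) y = 0 with P_1(x) = -1 + 2/x and P_2(x) = 2/x.
x = 0 is a singular point because the y'-coefficient -1 + 2/x has a pole at x = 0 and the y-coefficient 2/x has a pole at x = 0.
It is a regular singular point because x P_1(x) = p(x) = 2 - x and x^2 P_2(x) = q(x) = 2x are polynomials, hence analytic at x = 0.
p(0) = 2,  q(0) = 0.
Indicial equation: r(r-1) + p(0) r + q(0) = 0, i.e. r^2 + (p(0) - 1) r + q(0) = 0, i.e. r^2 + 1 r = 0.
Discriminant: (1)^2 - 4(0) = 1, so r = (-1 ± 1)/2.
Solving: r_1 = 0, r_2 = -1.

indicial: r^2 + 1 r = 0; roots r_1 = 0, r_2 = -1


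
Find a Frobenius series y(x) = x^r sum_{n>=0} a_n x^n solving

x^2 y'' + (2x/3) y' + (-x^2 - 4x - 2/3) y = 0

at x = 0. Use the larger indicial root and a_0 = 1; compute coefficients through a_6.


Write in Frobenius form y'' + (p(x)/x) y' + (q(x)/x^2) y = 0:
  p(x) = 2/3,  q(x) = -x^2 - 4x - 2/3.
Indicial equation: r(r-1) + (2/3) r + (-2/3) = 0 -> roots r_1 = 1, r_2 = -2/3.
Take r = r_1 = 1. Let y(x) = x^r sum_{n>=0} a_n x^n with a_0 = 1.
Substitute y = x^r sum a_n x^n and match x^{r+n}. The recurrence is
  D(n) a_n - 4 a_{n-1} - 1 a_{n-2} = 0,  where D(n) = (r+n)(r+n-1) + (2/3)(r+n) + (-2/3).
  a_n = [4 a_{n-1} + 1 a_{n-2}] / D(n).
Since the indicial polynomial factors as (r - r_1)(r - r_2), D(n) = (r_1 + n - r_1)(r_1 + n - r_2) = n(n + 5/3).
Evaluating step by step (a_0 = 1):
  n = 1: D(1) = 1(1 + 5/3) = 8/3; numerator = 4(1) = 4; a_1 = (4)/(8/3) = 3/2
  n = 2: D(2) = 2(2 + 5/3) = 22/3; numerator = 4(3/2) + 1(1) = 7; a_2 = (7)/(22/3) = 21/22
  n = 3: D(3) = 3(3 + 5/3) = 14; numerator = 4(21/22) + 1(3/2) = 117/22; a_3 = (117/22)/(14) = 117/308
  n = 4: D(4) = 4(4 + 5/3) = 68/3; numerator = 4(117/308) + 1(21/22) = 381/154; a_4 = (381/154)/(68/3) = 1143/10472
  n = 5: D(5) = 5(5 + 5/3) = 100/3; numerator = 4(1143/10472) + 1(117/308) = 4275/5236; a_5 = (4275/5236)/(100/3) = 513/20944
  n = 6: D(6) = 6(6 + 5/3) = 46; numerator = 4(513/20944) + 1(1143/10472) = 2169/10472; a_6 = (2169/10472)/(46) = 2169/481712

r = 1; a_0 = 1; a_1 = 3/2; a_2 = 21/22; a_3 = 117/308; a_4 = 1143/10472; a_5 = 513/20944; a_6 = 2169/481712


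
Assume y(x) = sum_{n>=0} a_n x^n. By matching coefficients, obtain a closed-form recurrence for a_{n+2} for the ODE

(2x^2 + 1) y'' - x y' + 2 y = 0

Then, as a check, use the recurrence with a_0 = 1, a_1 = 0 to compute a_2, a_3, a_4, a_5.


Substitute y = sum_n a_n x^n.
(1 + 2 x^2) y'' contributes (n+2)(n+1) a_{n+2} + 2 n(n-1) a_n at x^n.
-x y'(x) contributes -n a_n at x^n.
2 y(x) contributes 2 a_n at x^n.
Matching x^n: (n+2)(n+1) a_{n+2} + (2 n(n-1) - n + 2) a_n = 0.
Thus a_{n+2} = (-2 n(n-1) + n - 2) / ((n+1)(n+2)) * a_n.

Check with a_0 = 1, a_1 = 0 (apply the recurrence for n = 0, 1, 2, 3): a_0 = 1, a_1 = 0, a_2 = -1, a_3 = 0, a_4 = 1/3, a_5 = 0.

a_(n+2) = (-2 n(n-1) + n - 2) / ((n+1)(n+2)) * a_n; check: a_0 = 1, a_1 = 0, a_2 = -1, a_3 = 0, a_4 = 1/3, a_5 = 0


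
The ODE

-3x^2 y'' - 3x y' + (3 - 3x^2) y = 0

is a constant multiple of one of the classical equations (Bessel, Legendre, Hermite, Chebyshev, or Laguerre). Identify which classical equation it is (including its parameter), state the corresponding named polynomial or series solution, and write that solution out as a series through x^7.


All three coefficients share the factor -3; dividing through by -3 gives  x^2 y'' + x y' + (x^2 - 1) y = 0.
This matches the Bessel equation x^2 y'' + x y' + (x^2 - nu^2) y = 0 with nu^2 = 1, so nu = 1; the solution bounded at x = 0 is J_1(x).
Frobenius at x = 0: indicial roots ±nu; for r = nu the recurrence k(k + 2nu) c_k = -c_{k-2} gives the standard series J_nu(x) = sum_{k>=0} (-1)^k / (k! (k+nu)!) (x/2)^(2k+nu). Evaluate the first 4 terms:
  k = 0: (-1)^0 / (0! * 1! * 2^1) x^1 = 1/(1*1*2) x^1 = (1/2) x^1
  k = 1: (-1)^1 / (1! * 2! * 2^3) x^3 = -1/(1*2*8) x^3 = (-1/16) x^3
  k = 2: (-1)^2 / (2! * 3! * 2^5) x^5 = 1/(2*6*32) x^5 = (1/384) x^5
  k = 3: (-1)^3 / (3! * 4! * 2^7) x^7 = -1/(6*24*128) x^7 = (-1/18432) x^7
Hence J_1(x) = -x^7/18432 + x^5/384 - x^3/16 + x/2 + ....

J_1(x); series = -x^7/18432 + x^5/384 - x^3/16 + x/2


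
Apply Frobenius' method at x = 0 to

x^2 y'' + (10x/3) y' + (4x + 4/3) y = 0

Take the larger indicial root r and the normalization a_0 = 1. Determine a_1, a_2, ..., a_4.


Write in Frobenius form y'' + (p(x)/x) y' + (q(x)/x^2) y = 0:
  p(x) = 10/3,  q(x) = 4x + 4/3.
Indicial equation: r(r-1) + (10/3) r + (4/3) = 0 -> roots r_1 = -1, r_2 = -4/3.
Take r = r_1 = -1. Let y(x) = x^r sum_{n>=0} a_n x^n with a_0 = 1.
Substitute y = x^r sum a_n x^n and match x^{r+n}. The recurrence is
  D(n) a_n + 4 a_{n-1} = 0,  where D(n) = (r+n)(r+n-1) + (10/3)(r+n) + (4/3).
  a_n = -4 / D(n) * a_{n-1}.
Since the indicial polynomial factors as (r - r_1)(r - r_2), D(n) = (r_1 + n - r_1)(r_1 + n - r_2) = n(n + 1/3).
Evaluating step by step (a_0 = 1):
  n = 1: D(1) = 1(1 + 1/3) = 4/3; numerator = -4(1) = -4; a_1 = (-4)/(4/3) = -3
  n = 2: D(2) = 2(2 + 1/3) = 14/3; numerator = -4(-3) = 12; a_2 = (12)/(14/3) = 18/7
  n = 3: D(3) = 3(3 + 1/3) = 10; numerator = -4(18/7) = -72/7; a_3 = (-72/7)/(10) = -36/35
  n = 4: D(4) = 4(4 + 1/3) = 52/3; numerator = -4(-36/35) = 144/35; a_4 = (144/35)/(52/3) = 108/455

r = -1; a_0 = 1; a_1 = -3; a_2 = 18/7; a_3 = -36/35; a_4 = 108/455


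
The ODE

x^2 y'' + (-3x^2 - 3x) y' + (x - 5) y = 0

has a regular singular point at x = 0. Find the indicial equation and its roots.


Divide by x^2 to reach normal form y'' + P_1(x) y' + P_2(x) y = 0 with P_1(x) = -3 - 3/x and P_2(x) = 1/x - 5/x^2.
x = 0 is a singular point because the y'-coefficient -3 - 3/x has a pole at x = 0 and the y-coefficient 1/x - 5/x^2 has a pole at x = 0.
It is a regular singular point because x P_1(x) = p(x) = -3x - 3 and x^2 P_2(x) = q(x) = x - 5 are polynomials, hence analytic at x = 0.
p(0) = -3,  q(0) = -5.
Indicial equation: r(r-1) + p(0) r + q(0) = 0, i.e. r^2 + (p(0) - 1) r + q(0) = 0, i.e. r^2 - 4 r - 5 = 0.
Discriminant: (-4)^2 - 4(-5) = 36, so r = (4 ± 6)/2.
Solving: r_1 = 5, r_2 = -1.

indicial: r^2 - 4 r - 5 = 0; roots r_1 = 5, r_2 = -1


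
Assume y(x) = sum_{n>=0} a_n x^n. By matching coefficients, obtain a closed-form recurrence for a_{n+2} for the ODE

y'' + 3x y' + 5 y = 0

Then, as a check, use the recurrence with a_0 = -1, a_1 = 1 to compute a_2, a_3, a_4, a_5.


Substitute y = sum_n a_n x^n.
y''(x) has coefficient (n+2)(n+1) a_{n+2} at x^n;
3 x y'(x) has coefficient 3 n a_n at x^n (shift);
5 y(x) has coefficient 5 a_n at x^n.
Matching x^n: (n+2)(n+1) a_{n+2} + (3n + 5) a_n = 0.
Thus a_{n+2} = (-3n - 5) / ((n+1)(n+2)) * a_n.

Check with a_0 = -1, a_1 = 1 (apply the recurrence for n = 0, 1, 2, 3): a_0 = -1, a_1 = 1, a_2 = 5/2, a_3 = -4/3, a_4 = -55/24, a_5 = 14/15.

a_(n+2) = (-3n - 5) / ((n+1)(n+2)) * a_n; check: a_0 = -1, a_1 = 1, a_2 = 5/2, a_3 = -4/3, a_4 = -55/24, a_5 = 14/15


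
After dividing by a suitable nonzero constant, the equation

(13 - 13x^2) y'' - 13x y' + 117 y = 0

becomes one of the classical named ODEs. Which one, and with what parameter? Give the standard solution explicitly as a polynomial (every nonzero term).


All three coefficients share the factor 13; dividing through by 13 gives  (1 - x^2) y'' - x y' + 9 y = 0.
This matches the Chebyshev equation (1 - x^2) y'' - x y' + n^2 y = 0 (note the -x y' term, not -2x y') with n^2 = 9, so n = 3; the polynomial solution is T_3(x).
With y = sum_k a_k x^k, matching x^k gives (k+2)(k+1) a_{k+2} = (k^2 - n^2) a_k = (k - 3)(k + 3) a_k. The right side vanishes at k = 3, so the series with the parity of 3 terminates at degree 3.
Standard normalization: leading coefficient of T_n is 2^(n-1), so a_3 = 2^2 = 4. Work downward with a_k = (k+1)(k+2) a_{k+2} / ((k - 3)(k + 3)):
  a_1 = (2)(3)(4) / ((1 - 3)(1 + 3)) = 24/(-8) = -3
Hence T_3(x) = 4 x^3 - 3 x.

T_3(x); series = 4 x^3 - 3 x


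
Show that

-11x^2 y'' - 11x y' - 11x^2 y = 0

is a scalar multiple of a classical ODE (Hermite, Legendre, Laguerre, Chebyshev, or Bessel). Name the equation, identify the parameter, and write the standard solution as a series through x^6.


All three coefficients share the factor -11; dividing through by -11 gives  x^2 y'' + x y' + x^2 y = 0.
This matches the Bessel equation x^2 y'' + x y' + (x^2 - nu^2) y = 0 with nu^2 = 0, so nu = 0; the solution bounded at x = 0 is J_0(x).
Frobenius at x = 0: indicial roots ±nu; for r = nu the recurrence k(k + 2nu) c_k = -c_{k-2} gives the standard series J_nu(x) = sum_{k>=0} (-1)^k / (k! (k+nu)!) (x/2)^(2k+nu). Evaluate the first 4 terms:
  k = 0: (-1)^0 / (0! * 0! * 2^0) x^0 = 1/(1*1*1) x^0 = (1) x^0
  k = 1: (-1)^1 / (1! * 1! * 2^2) x^2 = -1/(1*1*4) x^2 = (-1/4) x^2
  k = 2: (-1)^2 / (2! * 2! * 2^4) x^4 = 1/(2*2*16) x^4 = (1/64) x^4
  k = 3: (-1)^3 / (3! * 3! * 2^6) x^6 = -1/(6*6*64) x^6 = (-1/2304) x^6
Hence J_0(x) = -x^6/2304 + x^4/64 - x^2/4 + 1 + ....

J_0(x); series = -x^6/2304 + x^4/64 - x^2/4 + 1


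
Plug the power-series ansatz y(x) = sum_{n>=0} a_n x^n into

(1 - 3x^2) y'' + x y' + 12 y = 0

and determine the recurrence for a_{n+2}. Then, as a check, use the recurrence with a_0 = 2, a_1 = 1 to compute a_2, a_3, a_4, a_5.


Substitute y = sum_n a_n x^n.
(1 - 3 x^2) y'' contributes (n+2)(n+1) a_{n+2} - 3 n(n-1) a_n at x^n.
x y'(x) contributes n a_n at x^n.
12 y(x) contributes 12 a_n at x^n.
Matching x^n: (n+2)(n+1) a_{n+2} + (-3 n(n-1) + n + 12) a_n = 0.
Thus a_{n+2} = (3 n(n-1) - n - 12) / ((n+1)(n+2)) * a_n.

Check with a_0 = 2, a_1 = 1 (apply the recurrence for n = 0, 1, 2, 3): a_0 = 2, a_1 = 1, a_2 = -12, a_3 = -13/6, a_4 = 8, a_5 = -13/40.

a_(n+2) = (3 n(n-1) - n - 12) / ((n+1)(n+2)) * a_n; check: a_0 = 2, a_1 = 1, a_2 = -12, a_3 = -13/6, a_4 = 8, a_5 = -13/40


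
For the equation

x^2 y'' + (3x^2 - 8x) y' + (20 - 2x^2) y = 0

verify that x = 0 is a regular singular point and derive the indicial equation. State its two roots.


Divide by x^2 to reach normal form y'' + P_1(x) y' + P_2(x) y = 0 with P_1(x) = 3 - 8/x and P_2(x) = -2 + 20/x^2.
x = 0 is a singular point because the y'-coefficient 3 - 8/x has a pole at x = 0 and the y-coefficient -2 + 20/x^2 has a pole at x = 0.
It is a regular singular point because x P_1(x) = p(x) = 3x - 8 and x^2 P_2(x) = q(x) = 20 - 2x^2 are polynomials, hence analytic at x = 0.
p(0) = -8,  q(0) = 20.
Indicial equation: r(r-1) + p(0) r + q(0) = 0, i.e. r^2 + (p(0) - 1) r + q(0) = 0, i.e. r^2 - 9 r + 20 = 0.
Discriminant: (-9)^2 - 4(20) = 1, so r = (9 ± 1)/2.
Solving: r_1 = 5, r_2 = 4.

indicial: r^2 - 9 r + 20 = 0; roots r_1 = 5, r_2 = 4


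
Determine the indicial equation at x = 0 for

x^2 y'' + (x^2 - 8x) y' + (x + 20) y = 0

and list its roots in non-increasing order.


Divide by x^2 to reach normal form y'' + P_1(x) y' + P_2(x) y = 0 with P_1(x) = 1 - 8/x and P_2(x) = 1/x + 20/x^2.
x = 0 is a singular point because the y'-coefficient 1 - 8/x has a pole at x = 0 and the y-coefficient 1/x + 20/x^2 has a pole at x = 0.
It is a regular singular point because x P_1(x) = p(x) = x - 8 and x^2 P_2(x) = q(x) = x + 20 are polynomials, hence analytic at x = 0.
p(0) = -8,  q(0) = 20.
Indicial equation: r(r-1) + p(0) r + q(0) = 0, i.e. r^2 + (p(0) - 1) r + q(0) = 0, i.e. r^2 - 9 r + 20 = 0.
Discriminant: (-9)^2 - 4(20) = 1, so r = (9 ± 1)/2.
Solving: r_1 = 5, r_2 = 4.

indicial: r^2 - 9 r + 20 = 0; roots r_1 = 5, r_2 = 4


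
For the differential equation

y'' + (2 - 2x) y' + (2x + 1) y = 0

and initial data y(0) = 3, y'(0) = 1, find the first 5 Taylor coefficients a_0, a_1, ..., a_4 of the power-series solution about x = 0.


Ansatz: y(x) = sum_{n>=0} a_n x^n, so y'(x) = sum_{n>=1} n a_n x^(n-1) and y''(x) = sum_{n>=2} n(n-1) a_n x^(n-2).
Substitute into P(x) y'' + Q(x) y' + R(x) y = 0 with P(x) = 1, Q(x) = 2 - 2x, R(x) = 2x + 1, and match powers of x.
Initial conditions: a_0 = 3, a_1 = 1.
Setting the coefficient of each power of x to zero and solving order by order (substituting the coefficients already found):
  x^0: 2 a_2 + 2 a_1 + a_0 = 0  ->  2 a_2 = -2 a_1 - a_0 = -5  ->  a_2 = -5/2
  x^1: 6 a_3 + 4 a_2 - a_1 + 2 a_0 = 0  ->  6 a_3 = -4 a_2 + a_1 - 2 a_0 = 5  ->  a_3 = 5/6
  x^2: 12 a_4 + 6 a_3 - 3 a_2 + 2 a_1 = 0  ->  12 a_4 = -6 a_3 + 3 a_2 - 2 a_1 = -29/2  ->  a_4 = -29/24
Truncated series: y(x) = 3 + x - (5/2) x^2 + (5/6) x^3 - (29/24) x^4 + O(x^5).

a_0 = 3; a_1 = 1; a_2 = -5/2; a_3 = 5/6; a_4 = -29/24


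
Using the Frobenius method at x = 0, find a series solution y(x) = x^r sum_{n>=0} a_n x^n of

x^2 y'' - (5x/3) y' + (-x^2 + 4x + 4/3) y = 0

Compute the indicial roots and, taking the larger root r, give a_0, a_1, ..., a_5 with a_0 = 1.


Write in Frobenius form y'' + (p(x)/x) y' + (q(x)/x^2) y = 0:
  p(x) = -5/3,  q(x) = -x^2 + 4x + 4/3.
Indicial equation: r(r-1) + (-5/3) r + (4/3) = 0 -> roots r_1 = 2, r_2 = 2/3.
Take r = r_1 = 2. Let y(x) = x^r sum_{n>=0} a_n x^n with a_0 = 1.
Substitute y = x^r sum a_n x^n and match x^{r+n}. The recurrence is
  D(n) a_n + 4 a_{n-1} - 1 a_{n-2} = 0,  where D(n) = (r+n)(r+n-1) + (-5/3)(r+n) + (4/3).
  a_n = [-4 a_{n-1} + 1 a_{n-2}] / D(n).
Since the indicial polynomial factors as (r - r_1)(r - r_2), D(n) = (r_1 + n - r_1)(r_1 + n - r_2) = n(n + 4/3).
Evaluating step by step (a_0 = 1):
  n = 1: D(1) = 1(1 + 4/3) = 7/3; numerator = -4(1) = -4; a_1 = (-4)/(7/3) = -12/7
  n = 2: D(2) = 2(2 + 4/3) = 20/3; numerator = -4(-12/7) + 1(1) = 55/7; a_2 = (55/7)/(20/3) = 33/28
  n = 3: D(3) = 3(3 + 4/3) = 13; numerator = -4(33/28) + 1(-12/7) = -45/7; a_3 = (-45/7)/(13) = -45/91
  n = 4: D(4) = 4(4 + 4/3) = 64/3; numerator = -4(-45/91) + 1(33/28) = 1149/364; a_4 = (1149/364)/(64/3) = 3447/23296
  n = 5: D(5) = 5(5 + 4/3) = 95/3; numerator = -4(3447/23296) + 1(-45/91) = -6327/5824; a_5 = (-6327/5824)/(95/3) = -999/29120

r = 2; a_0 = 1; a_1 = -12/7; a_2 = 33/28; a_3 = -45/91; a_4 = 3447/23296; a_5 = -999/29120


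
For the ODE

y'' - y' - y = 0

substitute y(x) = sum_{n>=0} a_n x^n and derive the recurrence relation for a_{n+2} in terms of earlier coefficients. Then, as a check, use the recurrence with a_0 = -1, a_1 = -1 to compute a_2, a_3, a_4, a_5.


Substitute y = sum_n a_n x^n.
y''(x) has coefficient (n+2)(n+1) a_{n+2} at x^n;
-y'(x) has coefficient -(n+1) a_{n+1} at x^n;
-y(x) has coefficient -1 a_n at x^n.
Matching x^n: (n+2)(n+1) a_{n+2} - (n+1) a_{n+1} - 1 a_n = 0.
Thus a_{n+2} = [(n+1) a_{n+1} + 1 a_n] / ((n+1)(n+2)).

Check with a_0 = -1, a_1 = -1 (apply the recurrence for n = 0, 1, 2, 3): a_0 = -1, a_1 = -1, a_2 = -1, a_3 = -1/2, a_4 = -5/24, a_5 = -1/15.

a_(n+2) = [(n+1) a_(n+1) + 1 a_n] / ((n+1)(n+2)); check: a_0 = -1, a_1 = -1, a_2 = -1, a_3 = -1/2, a_4 = -5/24, a_5 = -1/15


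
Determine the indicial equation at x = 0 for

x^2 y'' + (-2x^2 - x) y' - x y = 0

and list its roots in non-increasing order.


Divide by x^2 to reach normal form y'' + P_1(x) y' + P_2(x) y = 0 with P_1(x) = -2 - 1/x and P_2(x) = -1/x.
x = 0 is a singular point because the y'-coefficient -2 - 1/x has a pole at x = 0 and the y-coefficient -1/x has a pole at x = 0.
It is a regular singular point because x P_1(x) = p(x) = -2x - 1 and x^2 P_2(x) = q(x) = -x are polynomials, hence analytic at x = 0.
p(0) = -1,  q(0) = 0.
Indicial equation: r(r-1) + p(0) r + q(0) = 0, i.e. r^2 + (p(0) - 1) r + q(0) = 0, i.e. r^2 - 2 r = 0.
Discriminant: (-2)^2 - 4(0) = 4, so r = (2 ± 2)/2.
Solving: r_1 = 2, r_2 = 0.

indicial: r^2 - 2 r = 0; roots r_1 = 2, r_2 = 0


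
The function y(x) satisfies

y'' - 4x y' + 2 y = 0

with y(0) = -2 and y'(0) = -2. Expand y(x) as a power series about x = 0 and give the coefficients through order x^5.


Ansatz: y(x) = sum_{n>=0} a_n x^n, so y'(x) = sum_{n>=1} n a_n x^(n-1) and y''(x) = sum_{n>=2} n(n-1) a_n x^(n-2).
Substitute into P(x) y'' + Q(x) y' + R(x) y = 0 with P(x) = 1, Q(x) = -4x, R(x) = 2, and match powers of x.
Initial conditions: a_0 = -2, a_1 = -2.
Setting the coefficient of each power of x to zero and solving order by order (substituting the coefficients already found):
  x^0: 2 a_2 + 2 a_0 = 0  ->  2 a_2 = -2 a_0 = 4  ->  a_2 = 2
  x^1: 6 a_3 - 2 a_1 = 0  ->  6 a_3 = 2 a_1 = -4  ->  a_3 = -2/3
  x^2: 12 a_4 - 6 a_2 = 0  ->  12 a_4 = 6 a_2 = 12  ->  a_4 = 1
  x^3: 20 a_5 - 10 a_3 = 0  ->  20 a_5 = 10 a_3 = -20/3  ->  a_5 = -1/3
Truncated series: y(x) = -2 - 2 x + 2 x^2 - (2/3) x^3 + x^4 - (1/3) x^5 + O(x^6).

a_0 = -2; a_1 = -2; a_2 = 2; a_3 = -2/3; a_4 = 1; a_5 = -1/3


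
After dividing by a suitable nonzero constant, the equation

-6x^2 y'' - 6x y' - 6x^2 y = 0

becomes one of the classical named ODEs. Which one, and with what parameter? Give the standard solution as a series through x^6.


All three coefficients share the factor -6; dividing through by -6 gives  x^2 y'' + x y' + x^2 y = 0.
This matches the Bessel equation x^2 y'' + x y' + (x^2 - nu^2) y = 0 with nu^2 = 0, so nu = 0; the solution bounded at x = 0 is J_0(x).
Frobenius at x = 0: indicial roots ±nu; for r = nu the recurrence k(k + 2nu) c_k = -c_{k-2} gives the standard series J_nu(x) = sum_{k>=0} (-1)^k / (k! (k+nu)!) (x/2)^(2k+nu). Evaluate the first 4 terms:
  k = 0: (-1)^0 / (0! * 0! * 2^0) x^0 = 1/(1*1*1) x^0 = (1) x^0
  k = 1: (-1)^1 / (1! * 1! * 2^2) x^2 = -1/(1*1*4) x^2 = (-1/4) x^2
  k = 2: (-1)^2 / (2! * 2! * 2^4) x^4 = 1/(2*2*16) x^4 = (1/64) x^4
  k = 3: (-1)^3 / (3! * 3! * 2^6) x^6 = -1/(6*6*64) x^6 = (-1/2304) x^6
Hence J_0(x) = -x^6/2304 + x^4/64 - x^2/4 + 1 + ....

J_0(x); series = -x^6/2304 + x^4/64 - x^2/4 + 1


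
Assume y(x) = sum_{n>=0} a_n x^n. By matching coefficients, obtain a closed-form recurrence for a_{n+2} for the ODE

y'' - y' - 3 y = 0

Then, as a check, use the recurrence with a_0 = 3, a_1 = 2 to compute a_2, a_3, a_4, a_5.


Substitute y = sum_n a_n x^n.
y''(x) has coefficient (n+2)(n+1) a_{n+2} at x^n;
-y'(x) has coefficient -(n+1) a_{n+1} at x^n;
-3 y(x) has coefficient -3 a_n at x^n.
Matching x^n: (n+2)(n+1) a_{n+2} - (n+1) a_{n+1} - 3 a_n = 0.
Thus a_{n+2} = [(n+1) a_{n+1} + 3 a_n] / ((n+1)(n+2)).

Check with a_0 = 3, a_1 = 2 (apply the recurrence for n = 0, 1, 2, 3): a_0 = 3, a_1 = 2, a_2 = 11/2, a_3 = 17/6, a_4 = 25/12, a_5 = 101/120.

a_(n+2) = [(n+1) a_(n+1) + 3 a_n] / ((n+1)(n+2)); check: a_0 = 3, a_1 = 2, a_2 = 11/2, a_3 = 17/6, a_4 = 25/12, a_5 = 101/120


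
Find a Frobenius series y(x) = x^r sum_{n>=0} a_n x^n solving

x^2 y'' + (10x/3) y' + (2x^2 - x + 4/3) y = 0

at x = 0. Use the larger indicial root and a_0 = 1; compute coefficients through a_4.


Write in Frobenius form y'' + (p(x)/x) y' + (q(x)/x^2) y = 0:
  p(x) = 10/3,  q(x) = 2x^2 - x + 4/3.
Indicial equation: r(r-1) + (10/3) r + (4/3) = 0 -> roots r_1 = -1, r_2 = -4/3.
Take r = r_1 = -1. Let y(x) = x^r sum_{n>=0} a_n x^n with a_0 = 1.
Substitute y = x^r sum a_n x^n and match x^{r+n}. The recurrence is
  D(n) a_n - 1 a_{n-1} + 2 a_{n-2} = 0,  where D(n) = (r+n)(r+n-1) + (10/3)(r+n) + (4/3).
  a_n = [1 a_{n-1} - 2 a_{n-2}] / D(n).
Since the indicial polynomial factors as (r - r_1)(r - r_2), D(n) = (r_1 + n - r_1)(r_1 + n - r_2) = n(n + 1/3).
Evaluating step by step (a_0 = 1):
  n = 1: D(1) = 1(1 + 1/3) = 4/3; numerator = 1(1) = 1; a_1 = (1)/(4/3) = 3/4
  n = 2: D(2) = 2(2 + 1/3) = 14/3; numerator = 1(3/4) - 2(1) = -5/4; a_2 = (-5/4)/(14/3) = -15/56
  n = 3: D(3) = 3(3 + 1/3) = 10; numerator = 1(-15/56) - 2(3/4) = -99/56; a_3 = (-99/56)/(10) = -99/560
  n = 4: D(4) = 4(4 + 1/3) = 52/3; numerator = 1(-99/560) - 2(-15/56) = 201/560; a_4 = (201/560)/(52/3) = 603/29120

r = -1; a_0 = 1; a_1 = 3/4; a_2 = -15/56; a_3 = -99/560; a_4 = 603/29120


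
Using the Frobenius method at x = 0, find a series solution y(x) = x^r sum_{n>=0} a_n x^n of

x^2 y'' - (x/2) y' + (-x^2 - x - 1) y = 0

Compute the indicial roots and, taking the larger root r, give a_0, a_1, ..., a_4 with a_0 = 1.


Write in Frobenius form y'' + (p(x)/x) y' + (q(x)/x^2) y = 0:
  p(x) = -1/2,  q(x) = -x^2 - x - 1.
Indicial equation: r(r-1) + (-1/2) r + (-1) = 0 -> roots r_1 = 2, r_2 = -1/2.
Take r = r_1 = 2. Let y(x) = x^r sum_{n>=0} a_n x^n with a_0 = 1.
Substitute y = x^r sum a_n x^n and match x^{r+n}. The recurrence is
  D(n) a_n - 1 a_{n-1} - 1 a_{n-2} = 0,  where D(n) = (r+n)(r+n-1) + (-1/2)(r+n) + (-1).
  a_n = [1 a_{n-1} + 1 a_{n-2}] / D(n).
Since the indicial polynomial factors as (r - r_1)(r - r_2), D(n) = (r_1 + n - r_1)(r_1 + n - r_2) = n(n + 5/2).
Evaluating step by step (a_0 = 1):
  n = 1: D(1) = 1(1 + 5/2) = 7/2; numerator = 1(1) = 1; a_1 = (1)/(7/2) = 2/7
  n = 2: D(2) = 2(2 + 5/2) = 9; numerator = 1(2/7) + 1(1) = 9/7; a_2 = (9/7)/(9) = 1/7
  n = 3: D(3) = 3(3 + 5/2) = 33/2; numerator = 1(1/7) + 1(2/7) = 3/7; a_3 = (3/7)/(33/2) = 2/77
  n = 4: D(4) = 4(4 + 5/2) = 26; numerator = 1(2/77) + 1(1/7) = 13/77; a_4 = (13/77)/(26) = 1/154

r = 2; a_0 = 1; a_1 = 2/7; a_2 = 1/7; a_3 = 2/77; a_4 = 1/154


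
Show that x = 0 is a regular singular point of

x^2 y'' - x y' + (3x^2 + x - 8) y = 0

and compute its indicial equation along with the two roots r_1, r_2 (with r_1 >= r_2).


Divide by x^2 to reach normal form y'' + P_1(x) y' + P_2(x) y = 0 with P_1(x) = -1/x and P_2(x) = 3 + 1/x - 8/x^2.
x = 0 is a singular point because the y'-coefficient -1/x has a pole at x = 0 and the y-coefficient 3 + 1/x - 8/x^2 has a pole at x = 0.
It is a regular singular point because x P_1(x) = p(x) = -1 and x^2 P_2(x) = q(x) = 3x^2 + x - 8 are polynomials, hence analytic at x = 0.
p(0) = -1,  q(0) = -8.
Indicial equation: r(r-1) + p(0) r + q(0) = 0, i.e. r^2 + (p(0) - 1) r + q(0) = 0, i.e. r^2 - 2 r - 8 = 0.
Discriminant: (-2)^2 - 4(-8) = 36, so r = (2 ± 6)/2.
Solving: r_1 = 4, r_2 = -2.

indicial: r^2 - 2 r - 8 = 0; roots r_1 = 4, r_2 = -2


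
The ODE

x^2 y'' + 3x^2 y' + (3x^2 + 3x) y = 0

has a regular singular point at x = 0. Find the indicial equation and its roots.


Divide by x^2 to reach normal form y'' + P_1(x) y' + P_2(x) y = 0 with P_1(x) = 3 and P_2(x) = 3 + 3/x.
x = 0 is a singular point because the y-coefficient 3 + 3/x has a pole at x = 0.
It is a regular singular point because x P_1(x) = p(x) = 3x and x^2 P_2(x) = q(x) = 3x^2 + 3x are polynomials, hence analytic at x = 0.
p(0) = 0,  q(0) = 0.
Indicial equation: r(r-1) + p(0) r + q(0) = 0, i.e. r^2 + (p(0) - 1) r + q(0) = 0, i.e. r^2 - 1 r = 0.
Discriminant: (-1)^2 - 4(0) = 1, so r = (1 ± 1)/2.
Solving: r_1 = 1, r_2 = 0.

indicial: r^2 - 1 r = 0; roots r_1 = 1, r_2 = 0


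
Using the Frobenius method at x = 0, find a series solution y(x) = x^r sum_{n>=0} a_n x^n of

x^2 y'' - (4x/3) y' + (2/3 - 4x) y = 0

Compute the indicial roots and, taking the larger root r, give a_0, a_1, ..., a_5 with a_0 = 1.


Write in Frobenius form y'' + (p(x)/x) y' + (q(x)/x^2) y = 0:
  p(x) = -4/3,  q(x) = 2/3 - 4x.
Indicial equation: r(r-1) + (-4/3) r + (2/3) = 0 -> roots r_1 = 2, r_2 = 1/3.
Take r = r_1 = 2. Let y(x) = x^r sum_{n>=0} a_n x^n with a_0 = 1.
Substitute y = x^r sum a_n x^n and match x^{r+n}. The recurrence is
  D(n) a_n - 4 a_{n-1} = 0,  where D(n) = (r+n)(r+n-1) + (-4/3)(r+n) + (2/3).
  a_n = 4 / D(n) * a_{n-1}.
Since the indicial polynomial factors as (r - r_1)(r - r_2), D(n) = (r_1 + n - r_1)(r_1 + n - r_2) = n(n + 5/3).
Evaluating step by step (a_0 = 1):
  n = 1: D(1) = 1(1 + 5/3) = 8/3; numerator = 4(1) = 4; a_1 = (4)/(8/3) = 3/2
  n = 2: D(2) = 2(2 + 5/3) = 22/3; numerator = 4(3/2) = 6; a_2 = (6)/(22/3) = 9/11
  n = 3: D(3) = 3(3 + 5/3) = 14; numerator = 4(9/11) = 36/11; a_3 = (36/11)/(14) = 18/77
  n = 4: D(4) = 4(4 + 5/3) = 68/3; numerator = 4(18/77) = 72/77; a_4 = (72/77)/(68/3) = 54/1309
  n = 5: D(5) = 5(5 + 5/3) = 100/3; numerator = 4(54/1309) = 216/1309; a_5 = (216/1309)/(100/3) = 162/32725

r = 2; a_0 = 1; a_1 = 3/2; a_2 = 9/11; a_3 = 18/77; a_4 = 54/1309; a_5 = 162/32725


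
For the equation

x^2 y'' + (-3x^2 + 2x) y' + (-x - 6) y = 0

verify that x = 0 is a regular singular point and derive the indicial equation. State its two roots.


Divide by x^2 to reach normal form y'' + P_1(x) y' + P_2(x) y = 0 with P_1(x) = -3 + 2/x and P_2(x) = -1/x - 6/x^2.
x = 0 is a singular point because the y'-coefficient -3 + 2/x has a pole at x = 0 and the y-coefficient -1/x - 6/x^2 has a pole at x = 0.
It is a regular singular point because x P_1(x) = p(x) = 2 - 3x and x^2 P_2(x) = q(x) = -x - 6 are polynomials, hence analytic at x = 0.
p(0) = 2,  q(0) = -6.
Indicial equation: r(r-1) + p(0) r + q(0) = 0, i.e. r^2 + (p(0) - 1) r + q(0) = 0, i.e. r^2 + 1 r - 6 = 0.
Discriminant: (1)^2 - 4(-6) = 25, so r = (-1 ± 5)/2.
Solving: r_1 = 2, r_2 = -3.

indicial: r^2 + 1 r - 6 = 0; roots r_1 = 2, r_2 = -3


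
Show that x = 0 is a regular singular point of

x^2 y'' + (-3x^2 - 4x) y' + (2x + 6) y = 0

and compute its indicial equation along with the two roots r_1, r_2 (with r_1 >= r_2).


Divide by x^2 to reach normal form y'' + P_1(x) y' + P_2(x) y = 0 with P_1(x) = -3 - 4/x and P_2(x) = 2/x + 6/x^2.
x = 0 is a singular point because the y'-coefficient -3 - 4/x has a pole at x = 0 and the y-coefficient 2/x + 6/x^2 has a pole at x = 0.
It is a regular singular point because x P_1(x) = p(x) = -3x - 4 and x^2 P_2(x) = q(x) = 2x + 6 are polynomials, hence analytic at x = 0.
p(0) = -4,  q(0) = 6.
Indicial equation: r(r-1) + p(0) r + q(0) = 0, i.e. r^2 + (p(0) - 1) r + q(0) = 0, i.e. r^2 - 5 r + 6 = 0.
Discriminant: (-5)^2 - 4(6) = 1, so r = (5 ± 1)/2.
Solving: r_1 = 3, r_2 = 2.

indicial: r^2 - 5 r + 6 = 0; roots r_1 = 3, r_2 = 2


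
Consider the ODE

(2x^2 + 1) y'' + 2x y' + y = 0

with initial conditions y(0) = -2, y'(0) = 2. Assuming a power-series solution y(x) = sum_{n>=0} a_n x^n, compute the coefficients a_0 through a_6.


Ansatz: y(x) = sum_{n>=0} a_n x^n, so y'(x) = sum_{n>=1} n a_n x^(n-1) and y''(x) = sum_{n>=2} n(n-1) a_n x^(n-2).
Substitute into P(x) y'' + Q(x) y' + R(x) y = 0 with P(x) = 2x^2 + 1, Q(x) = 2x, R(x) = 1, and match powers of x.
Initial conditions: a_0 = -2, a_1 = 2.
Setting the coefficient of each power of x to zero and solving order by order (substituting the coefficients already found):
  x^0: 2 a_2 + a_0 = 0  ->  2 a_2 = -a_0 = 2  ->  a_2 = 1
  x^1: 6 a_3 + 3 a_1 = 0  ->  6 a_3 = -3 a_1 = -6  ->  a_3 = -1
  x^2: 12 a_4 + 9 a_2 = 0  ->  12 a_4 = -9 a_2 = -9  ->  a_4 = -3/4
  x^3: 20 a_5 + 19 a_3 = 0  ->  20 a_5 = -19 a_3 = 19  ->  a_5 = 19/20
  x^4: 30 a_6 + 33 a_4 = 0  ->  30 a_6 = -33 a_4 = 99/4  ->  a_6 = 33/40
Truncated series: y(x) = -2 + 2 x + x^2 - x^3 - (3/4) x^4 + (19/20) x^5 + (33/40) x^6 + O(x^7).

a_0 = -2; a_1 = 2; a_2 = 1; a_3 = -1; a_4 = -3/4; a_5 = 19/20; a_6 = 33/40


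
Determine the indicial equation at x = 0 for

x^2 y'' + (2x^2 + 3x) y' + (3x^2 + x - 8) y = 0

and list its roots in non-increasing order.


Divide by x^2 to reach normal form y'' + P_1(x) y' + P_2(x) y = 0 with P_1(x) = 2 + 3/x and P_2(x) = 3 + 1/x - 8/x^2.
x = 0 is a singular point because the y'-coefficient 2 + 3/x has a pole at x = 0 and the y-coefficient 3 + 1/x - 8/x^2 has a pole at x = 0.
It is a regular singular point because x P_1(x) = p(x) = 2x + 3 and x^2 P_2(x) = q(x) = 3x^2 + x - 8 are polynomials, hence analytic at x = 0.
p(0) = 3,  q(0) = -8.
Indicial equation: r(r-1) + p(0) r + q(0) = 0, i.e. r^2 + (p(0) - 1) r + q(0) = 0, i.e. r^2 + 2 r - 8 = 0.
Discriminant: (2)^2 - 4(-8) = 36, so r = (-2 ± 6)/2.
Solving: r_1 = 2, r_2 = -4.

indicial: r^2 + 2 r - 8 = 0; roots r_1 = 2, r_2 = -4


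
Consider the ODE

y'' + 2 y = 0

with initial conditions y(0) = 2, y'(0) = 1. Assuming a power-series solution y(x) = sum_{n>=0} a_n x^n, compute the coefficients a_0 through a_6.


Ansatz: y(x) = sum_{n>=0} a_n x^n, so y'(x) = sum_{n>=1} n a_n x^(n-1) and y''(x) = sum_{n>=2} n(n-1) a_n x^(n-2).
Substitute into P(x) y'' + Q(x) y' + R(x) y = 0 with P(x) = 1, Q(x) = 0, R(x) = 2, and match powers of x.
Initial conditions: a_0 = 2, a_1 = 1.
Setting the coefficient of each power of x to zero and solving order by order (substituting the coefficients already found):
  x^0: 2 a_2 + 2 a_0 = 0  ->  2 a_2 = -2 a_0 = -4  ->  a_2 = -2
  x^1: 6 a_3 + 2 a_1 = 0  ->  6 a_3 = -2 a_1 = -2  ->  a_3 = -1/3
  x^2: 12 a_4 + 2 a_2 = 0  ->  12 a_4 = -2 a_2 = 4  ->  a_4 = 1/3
  x^3: 20 a_5 + 2 a_3 = 0  ->  20 a_5 = -2 a_3 = 2/3  ->  a_5 = 1/30
  x^4: 30 a_6 + 2 a_4 = 0  ->  30 a_6 = -2 a_4 = -2/3  ->  a_6 = -1/45
Truncated series: y(x) = 2 + x - 2 x^2 - (1/3) x^3 + (1/3) x^4 + (1/30) x^5 - (1/45) x^6 + O(x^7).

a_0 = 2; a_1 = 1; a_2 = -2; a_3 = -1/3; a_4 = 1/3; a_5 = 1/30; a_6 = -1/45


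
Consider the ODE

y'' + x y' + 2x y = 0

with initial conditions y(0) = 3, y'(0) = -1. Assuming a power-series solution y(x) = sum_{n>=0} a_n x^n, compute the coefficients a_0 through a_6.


Ansatz: y(x) = sum_{n>=0} a_n x^n, so y'(x) = sum_{n>=1} n a_n x^(n-1) and y''(x) = sum_{n>=2} n(n-1) a_n x^(n-2).
Substitute into P(x) y'' + Q(x) y' + R(x) y = 0 with P(x) = 1, Q(x) = x, R(x) = 2x, and match powers of x.
Initial conditions: a_0 = 3, a_1 = -1.
Setting the coefficient of each power of x to zero and solving order by order (substituting the coefficients already found):
  x^0: 2 a_2 = 0  ->  a_2 = 0
  x^1: 6 a_3 + a_1 + 2 a_0 = 0  ->  6 a_3 = -a_1 - 2 a_0 = -5  ->  a_3 = -5/6
  x^2: 12 a_4 + 2 a_2 + 2 a_1 = 0  ->  12 a_4 = -2 a_2 - 2 a_1 = 2  ->  a_4 = 1/6
  x^3: 20 a_5 + 3 a_3 + 2 a_2 = 0  ->  20 a_5 = -3 a_3 - 2 a_2 = 5/2  ->  a_5 = 1/8
  x^4: 30 a_6 + 4 a_4 + 2 a_3 = 0  ->  30 a_6 = -4 a_4 - 2 a_3 = 1  ->  a_6 = 1/30
Truncated series: y(x) = 3 - x - (5/6) x^3 + (1/6) x^4 + (1/8) x^5 + (1/30) x^6 + O(x^7).

a_0 = 3; a_1 = -1; a_2 = 0; a_3 = -5/6; a_4 = 1/6; a_5 = 1/8; a_6 = 1/30


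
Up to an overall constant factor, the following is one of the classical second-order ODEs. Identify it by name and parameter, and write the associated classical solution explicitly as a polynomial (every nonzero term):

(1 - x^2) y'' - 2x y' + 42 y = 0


The equation is already in a standard form:  (1 - x^2) y'' - 2x y' + 42 y = 0.
This matches the Legendre equation (1 - x^2) y'' - 2x y' + n(n+1) y = 0 (note the -2x y' term) with n(n+1) = 42, so n = 6; the polynomial solution is P_6(x).
With y = sum_k a_k x^k, matching x^k gives (k+2)(k+1) a_{k+2} = [k(k+1) - n(n+1)] a_k = (k - 6)(k + 7) a_k. The right side vanishes at k = 6, so the series with the parity of 6 terminates at degree 6.
Standard normalization (P_n(1) = 1): leading coefficient (2n)!/(2^n (n!)^2) = 479001600/(64*518400) = 231/16, so a_6 = 231/16. Work downward with a_k = (k+1)(k+2) a_{k+2} / ((k - 6)(k + 7)):
  a_4 = (5)(6)(231/16) / ((4 - 6)(4 + 7)) = (3465/8)/(-22) = -315/16
  a_2 = (3)(4)(-315/16) / ((2 - 6)(2 + 7)) = (-945/4)/(-36) = 105/16
  a_0 = (1)(2)(105/16) / ((0 - 6)(0 + 7)) = (105/8)/(-42) = -5/16
Hence P_6(x) = 231 x^6/16 - 315 x^4/16 + 105 x^2/16 - 5/16.

P_6(x); series = 231 x^6/16 - 315 x^4/16 + 105 x^2/16 - 5/16


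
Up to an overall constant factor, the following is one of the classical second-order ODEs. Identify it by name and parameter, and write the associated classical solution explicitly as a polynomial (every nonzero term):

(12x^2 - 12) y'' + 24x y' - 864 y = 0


All three coefficients share the factor -12; dividing through by -12 gives  (1 - x^2) y'' - 2x y' + 72 y = 0.
This matches the Legendre equation (1 - x^2) y'' - 2x y' + n(n+1) y = 0 (note the -2x y' term) with n(n+1) = 72, so n = 8; the polynomial solution is P_8(x).
With y = sum_k a_k x^k, matching x^k gives (k+2)(k+1) a_{k+2} = [k(k+1) - n(n+1)] a_k = (k - 8)(k + 9) a_k. The right side vanishes at k = 8, so the series with the parity of 8 terminates at degree 8.
Standard normalization (P_n(1) = 1): leading coefficient (2n)!/(2^n (n!)^2) = 20922789888000/(256*1625702400) = 6435/128, so a_8 = 6435/128. Work downward with a_k = (k+1)(k+2) a_{k+2} / ((k - 8)(k + 9)):
  a_6 = (7)(8)(6435/128) / ((6 - 8)(6 + 9)) = (45045/16)/(-30) = -3003/32
  a_4 = (5)(6)(-3003/32) / ((4 - 8)(4 + 9)) = (-45045/16)/(-52) = 3465/64
  a_2 = (3)(4)(3465/64) / ((2 - 8)(2 + 9)) = (10395/16)/(-66) = -315/32
  a_0 = (1)(2)(-315/32) / ((0 - 8)(0 + 9)) = (-315/16)/(-72) = 35/128
Hence P_8(x) = 6435 x^8/128 - 3003 x^6/32 + 3465 x^4/64 - 315 x^2/32 + 35/128.

P_8(x); series = 6435 x^8/128 - 3003 x^6/32 + 3465 x^4/64 - 315 x^2/32 + 35/128


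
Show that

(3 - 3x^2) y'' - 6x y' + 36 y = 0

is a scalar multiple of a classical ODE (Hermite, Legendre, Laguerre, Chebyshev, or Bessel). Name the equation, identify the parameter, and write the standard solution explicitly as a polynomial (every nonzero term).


All three coefficients share the factor 3; dividing through by 3 gives  (1 - x^2) y'' - 2x y' + 12 y = 0.
This matches the Legendre equation (1 - x^2) y'' - 2x y' + n(n+1) y = 0 (note the -2x y' term) with n(n+1) = 12, so n = 3; the polynomial solution is P_3(x).
With y = sum_k a_k x^k, matching x^k gives (k+2)(k+1) a_{k+2} = [k(k+1) - n(n+1)] a_k = (k - 3)(k + 4) a_k. The right side vanishes at k = 3, so the series with the parity of 3 terminates at degree 3.
Standard normalization (P_n(1) = 1): leading coefficient (2n)!/(2^n (n!)^2) = 720/(8*36) = 5/2, so a_3 = 5/2. Work downward with a_k = (k+1)(k+2) a_{k+2} / ((k - 3)(k + 4)):
  a_1 = (2)(3)(5/2) / ((1 - 3)(1 + 4)) = 15/(-10) = -3/2
Hence P_3(x) = 5 x^3/2 - 3 x/2.

P_3(x); series = 5 x^3/2 - 3 x/2


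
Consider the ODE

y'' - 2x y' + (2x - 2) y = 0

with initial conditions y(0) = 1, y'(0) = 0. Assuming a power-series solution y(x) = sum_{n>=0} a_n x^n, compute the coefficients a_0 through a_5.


Ansatz: y(x) = sum_{n>=0} a_n x^n, so y'(x) = sum_{n>=1} n a_n x^(n-1) and y''(x) = sum_{n>=2} n(n-1) a_n x^(n-2).
Substitute into P(x) y'' + Q(x) y' + R(x) y = 0 with P(x) = 1, Q(x) = -2x, R(x) = 2x - 2, and match powers of x.
Initial conditions: a_0 = 1, a_1 = 0.
Setting the coefficient of each power of x to zero and solving order by order (substituting the coefficients already found):
  x^0: 2 a_2 - 2 a_0 = 0  ->  2 a_2 = 2 a_0 = 2  ->  a_2 = 1
  x^1: 6 a_3 - 4 a_1 + 2 a_0 = 0  ->  6 a_3 = 4 a_1 - 2 a_0 = -2  ->  a_3 = -1/3
  x^2: 12 a_4 - 6 a_2 + 2 a_1 = 0  ->  12 a_4 = 6 a_2 - 2 a_1 = 6  ->  a_4 = 1/2
  x^3: 20 a_5 - 8 a_3 + 2 a_2 = 0  ->  20 a_5 = 8 a_3 - 2 a_2 = -14/3  ->  a_5 = -7/30
Truncated series: y(x) = 1 + x^2 - (1/3) x^3 + (1/2) x^4 - (7/30) x^5 + O(x^6).

a_0 = 1; a_1 = 0; a_2 = 1; a_3 = -1/3; a_4 = 1/2; a_5 = -7/30
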